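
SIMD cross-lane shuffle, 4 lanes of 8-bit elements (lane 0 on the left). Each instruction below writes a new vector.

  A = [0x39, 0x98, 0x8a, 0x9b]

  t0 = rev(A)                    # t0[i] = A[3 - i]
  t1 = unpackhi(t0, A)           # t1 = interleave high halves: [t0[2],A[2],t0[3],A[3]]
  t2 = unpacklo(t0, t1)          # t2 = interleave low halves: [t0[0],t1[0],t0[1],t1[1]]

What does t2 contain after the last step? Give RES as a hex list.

RES = [ 0x9b  0x98  0x8a  0x8a ]

  t0: 9b 8a 98 39
  t1: 98 8a 39 9b
  t2: 9b 98 8a 8a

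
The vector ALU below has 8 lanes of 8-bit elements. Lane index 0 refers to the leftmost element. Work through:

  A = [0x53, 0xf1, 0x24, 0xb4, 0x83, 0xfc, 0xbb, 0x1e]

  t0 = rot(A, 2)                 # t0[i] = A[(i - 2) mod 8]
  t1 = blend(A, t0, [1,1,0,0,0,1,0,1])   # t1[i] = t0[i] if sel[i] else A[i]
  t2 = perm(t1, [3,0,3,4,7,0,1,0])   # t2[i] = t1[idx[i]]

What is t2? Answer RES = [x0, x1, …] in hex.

RES = [ 0xb4  0xbb  0xb4  0x83  0xfc  0xbb  0x1e  0xbb ]

→ t0 |bb|1e|53|f1|24|b4|83|fc|
→ t1 |bb|1e|24|b4|83|b4|bb|fc|
→ t2 |b4|bb|b4|83|fc|bb|1e|bb|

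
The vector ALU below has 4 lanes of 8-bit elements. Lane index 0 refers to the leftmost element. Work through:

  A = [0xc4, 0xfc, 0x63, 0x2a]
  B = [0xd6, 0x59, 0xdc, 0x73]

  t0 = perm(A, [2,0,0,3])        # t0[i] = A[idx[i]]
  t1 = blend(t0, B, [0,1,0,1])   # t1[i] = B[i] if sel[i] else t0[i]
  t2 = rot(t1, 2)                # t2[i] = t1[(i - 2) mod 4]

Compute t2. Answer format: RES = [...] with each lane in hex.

  t0: 63 c4 c4 2a
  t1: 63 59 c4 73
  t2: c4 73 63 59

RES = [0xc4, 0x73, 0x63, 0x59]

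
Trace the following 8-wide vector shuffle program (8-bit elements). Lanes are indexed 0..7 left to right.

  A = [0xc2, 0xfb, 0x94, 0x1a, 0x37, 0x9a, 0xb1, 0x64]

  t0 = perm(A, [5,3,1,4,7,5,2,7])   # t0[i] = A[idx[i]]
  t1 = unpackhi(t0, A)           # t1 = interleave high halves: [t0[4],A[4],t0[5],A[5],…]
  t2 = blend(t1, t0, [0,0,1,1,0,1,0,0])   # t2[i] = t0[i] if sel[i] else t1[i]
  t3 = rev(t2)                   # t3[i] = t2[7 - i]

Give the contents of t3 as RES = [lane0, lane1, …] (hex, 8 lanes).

  t0: 9a 1a fb 37 64 9a 94 64
  t1: 64 37 9a 9a 94 b1 64 64
  t2: 64 37 fb 37 94 9a 64 64
  t3: 64 64 9a 94 37 fb 37 64

RES = [0x64, 0x64, 0x9a, 0x94, 0x37, 0xfb, 0x37, 0x64]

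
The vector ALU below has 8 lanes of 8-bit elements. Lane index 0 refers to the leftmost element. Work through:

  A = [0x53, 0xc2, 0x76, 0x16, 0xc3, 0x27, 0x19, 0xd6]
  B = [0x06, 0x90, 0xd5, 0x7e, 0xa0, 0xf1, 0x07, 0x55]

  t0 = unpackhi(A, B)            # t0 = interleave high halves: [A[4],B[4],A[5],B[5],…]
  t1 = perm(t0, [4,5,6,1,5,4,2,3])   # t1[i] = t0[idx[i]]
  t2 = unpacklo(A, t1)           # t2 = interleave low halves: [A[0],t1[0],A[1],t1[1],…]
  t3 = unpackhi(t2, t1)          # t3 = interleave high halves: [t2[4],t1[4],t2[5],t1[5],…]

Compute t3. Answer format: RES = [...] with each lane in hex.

RES = [0x76, 0x07, 0xd6, 0x19, 0x16, 0x27, 0xa0, 0xf1]

→ t0 |c3|a0|27|f1|19|07|d6|55|
→ t1 |19|07|d6|a0|07|19|27|f1|
→ t2 |53|19|c2|07|76|d6|16|a0|
→ t3 |76|07|d6|19|16|27|a0|f1|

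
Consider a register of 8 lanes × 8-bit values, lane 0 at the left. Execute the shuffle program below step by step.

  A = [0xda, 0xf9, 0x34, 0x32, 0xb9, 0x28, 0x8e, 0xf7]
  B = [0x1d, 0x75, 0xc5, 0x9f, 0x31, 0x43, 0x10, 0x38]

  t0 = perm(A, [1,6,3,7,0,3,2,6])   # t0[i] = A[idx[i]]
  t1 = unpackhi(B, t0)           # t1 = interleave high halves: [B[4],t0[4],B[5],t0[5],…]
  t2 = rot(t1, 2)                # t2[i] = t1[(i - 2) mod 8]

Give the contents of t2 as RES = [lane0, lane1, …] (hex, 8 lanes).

→ t0 |f9|8e|32|f7|da|32|34|8e|
→ t1 |31|da|43|32|10|34|38|8e|
→ t2 |38|8e|31|da|43|32|10|34|

RES = [0x38, 0x8e, 0x31, 0xda, 0x43, 0x32, 0x10, 0x34]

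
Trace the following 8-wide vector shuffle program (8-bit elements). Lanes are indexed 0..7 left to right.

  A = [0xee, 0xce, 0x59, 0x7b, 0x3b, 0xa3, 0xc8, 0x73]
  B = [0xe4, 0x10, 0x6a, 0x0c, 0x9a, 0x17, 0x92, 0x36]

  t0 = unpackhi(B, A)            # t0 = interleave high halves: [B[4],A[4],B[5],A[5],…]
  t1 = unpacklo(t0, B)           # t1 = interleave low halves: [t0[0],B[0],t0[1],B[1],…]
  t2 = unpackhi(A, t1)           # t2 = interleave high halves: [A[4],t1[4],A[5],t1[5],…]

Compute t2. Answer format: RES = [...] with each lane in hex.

RES = [ 0x3b  0x17  0xa3  0x6a  0xc8  0xa3  0x73  0x0c ]

t0 = [0x9a, 0x3b, 0x17, 0xa3, 0x92, 0xc8, 0x36, 0x73]
t1 = [0x9a, 0xe4, 0x3b, 0x10, 0x17, 0x6a, 0xa3, 0x0c]
t2 = [0x3b, 0x17, 0xa3, 0x6a, 0xc8, 0xa3, 0x73, 0x0c]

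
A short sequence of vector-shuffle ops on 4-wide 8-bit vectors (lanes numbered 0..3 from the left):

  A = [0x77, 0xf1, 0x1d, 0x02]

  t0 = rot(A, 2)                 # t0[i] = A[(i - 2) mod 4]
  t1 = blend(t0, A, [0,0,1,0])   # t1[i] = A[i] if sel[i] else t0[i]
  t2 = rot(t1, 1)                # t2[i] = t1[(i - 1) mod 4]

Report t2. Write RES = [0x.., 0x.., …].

t0 = [0x1d, 0x02, 0x77, 0xf1]
t1 = [0x1d, 0x02, 0x1d, 0xf1]
t2 = [0xf1, 0x1d, 0x02, 0x1d]

RES = [ 0xf1  0x1d  0x02  0x1d ]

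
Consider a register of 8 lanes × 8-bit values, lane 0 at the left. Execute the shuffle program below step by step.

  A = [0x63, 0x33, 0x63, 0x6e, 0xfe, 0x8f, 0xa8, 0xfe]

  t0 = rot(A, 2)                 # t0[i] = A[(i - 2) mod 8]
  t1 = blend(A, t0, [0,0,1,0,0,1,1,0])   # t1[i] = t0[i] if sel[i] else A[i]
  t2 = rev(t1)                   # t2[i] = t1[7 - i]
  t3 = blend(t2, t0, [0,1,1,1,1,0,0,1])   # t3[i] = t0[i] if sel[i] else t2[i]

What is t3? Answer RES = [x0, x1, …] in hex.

RES = [ 0xfe  0xfe  0x63  0x33  0x63  0x63  0x33  0x8f ]

  t0: a8 fe 63 33 63 6e fe 8f
  t1: 63 33 63 6e fe 6e fe fe
  t2: fe fe 6e fe 6e 63 33 63
  t3: fe fe 63 33 63 63 33 8f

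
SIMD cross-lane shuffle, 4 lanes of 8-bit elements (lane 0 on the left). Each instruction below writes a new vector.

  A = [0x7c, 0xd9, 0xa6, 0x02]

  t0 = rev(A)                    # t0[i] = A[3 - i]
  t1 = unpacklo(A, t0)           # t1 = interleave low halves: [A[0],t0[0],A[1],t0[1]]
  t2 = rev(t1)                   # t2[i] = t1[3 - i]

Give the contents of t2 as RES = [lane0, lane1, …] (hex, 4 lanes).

t0 = [0x02, 0xa6, 0xd9, 0x7c]
t1 = [0x7c, 0x02, 0xd9, 0xa6]
t2 = [0xa6, 0xd9, 0x02, 0x7c]

RES = [0xa6, 0xd9, 0x02, 0x7c]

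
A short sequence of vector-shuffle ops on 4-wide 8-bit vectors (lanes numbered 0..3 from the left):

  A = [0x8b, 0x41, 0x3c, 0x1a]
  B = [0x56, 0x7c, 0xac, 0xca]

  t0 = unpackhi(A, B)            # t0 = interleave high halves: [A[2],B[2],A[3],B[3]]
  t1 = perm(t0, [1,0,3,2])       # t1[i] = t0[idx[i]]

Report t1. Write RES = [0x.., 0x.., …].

RES = [ 0xac  0x3c  0xca  0x1a ]

  t0: 3c ac 1a ca
  t1: ac 3c ca 1a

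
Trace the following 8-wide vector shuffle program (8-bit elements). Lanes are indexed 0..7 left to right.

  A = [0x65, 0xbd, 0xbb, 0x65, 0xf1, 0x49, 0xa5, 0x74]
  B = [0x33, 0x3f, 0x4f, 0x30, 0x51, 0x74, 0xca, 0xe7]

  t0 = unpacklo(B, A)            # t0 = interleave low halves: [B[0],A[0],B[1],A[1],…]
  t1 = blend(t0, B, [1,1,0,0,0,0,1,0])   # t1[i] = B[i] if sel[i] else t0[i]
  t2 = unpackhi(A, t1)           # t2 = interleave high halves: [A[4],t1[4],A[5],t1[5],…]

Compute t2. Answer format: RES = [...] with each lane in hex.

RES = [ 0xf1  0x4f  0x49  0xbb  0xa5  0xca  0x74  0x65 ]

  t0: 33 65 3f bd 4f bb 30 65
  t1: 33 3f 3f bd 4f bb ca 65
  t2: f1 4f 49 bb a5 ca 74 65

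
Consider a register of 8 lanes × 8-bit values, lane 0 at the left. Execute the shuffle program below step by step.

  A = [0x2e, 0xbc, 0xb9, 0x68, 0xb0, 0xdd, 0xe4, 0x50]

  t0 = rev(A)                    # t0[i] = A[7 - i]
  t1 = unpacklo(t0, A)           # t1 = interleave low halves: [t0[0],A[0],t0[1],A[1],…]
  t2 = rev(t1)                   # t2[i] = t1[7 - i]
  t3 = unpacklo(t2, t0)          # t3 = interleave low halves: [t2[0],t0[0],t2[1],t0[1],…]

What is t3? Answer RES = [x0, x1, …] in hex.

→ t0 |50|e4|dd|b0|68|b9|bc|2e|
→ t1 |50|2e|e4|bc|dd|b9|b0|68|
→ t2 |68|b0|b9|dd|bc|e4|2e|50|
→ t3 |68|50|b0|e4|b9|dd|dd|b0|

RES = [0x68, 0x50, 0xb0, 0xe4, 0xb9, 0xdd, 0xdd, 0xb0]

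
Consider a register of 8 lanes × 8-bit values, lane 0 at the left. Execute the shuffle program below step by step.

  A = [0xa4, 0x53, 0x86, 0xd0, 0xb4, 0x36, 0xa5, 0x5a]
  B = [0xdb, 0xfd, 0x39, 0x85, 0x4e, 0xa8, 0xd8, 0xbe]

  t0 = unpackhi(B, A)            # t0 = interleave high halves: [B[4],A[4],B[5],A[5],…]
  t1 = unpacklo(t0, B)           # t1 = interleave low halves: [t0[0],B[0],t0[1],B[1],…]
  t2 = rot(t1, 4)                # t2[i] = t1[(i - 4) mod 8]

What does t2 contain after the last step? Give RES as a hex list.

t0 = [0x4e, 0xb4, 0xa8, 0x36, 0xd8, 0xa5, 0xbe, 0x5a]
t1 = [0x4e, 0xdb, 0xb4, 0xfd, 0xa8, 0x39, 0x36, 0x85]
t2 = [0xa8, 0x39, 0x36, 0x85, 0x4e, 0xdb, 0xb4, 0xfd]

RES = [ 0xa8  0x39  0x36  0x85  0x4e  0xdb  0xb4  0xfd ]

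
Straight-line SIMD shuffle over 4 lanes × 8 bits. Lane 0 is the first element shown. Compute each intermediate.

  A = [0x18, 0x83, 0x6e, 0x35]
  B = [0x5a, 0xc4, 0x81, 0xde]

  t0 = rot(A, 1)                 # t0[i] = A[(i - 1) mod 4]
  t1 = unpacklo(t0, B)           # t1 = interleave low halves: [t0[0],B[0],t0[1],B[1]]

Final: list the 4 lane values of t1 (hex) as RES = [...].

t0 = [0x35, 0x18, 0x83, 0x6e]
t1 = [0x35, 0x5a, 0x18, 0xc4]

RES = [ 0x35  0x5a  0x18  0xc4 ]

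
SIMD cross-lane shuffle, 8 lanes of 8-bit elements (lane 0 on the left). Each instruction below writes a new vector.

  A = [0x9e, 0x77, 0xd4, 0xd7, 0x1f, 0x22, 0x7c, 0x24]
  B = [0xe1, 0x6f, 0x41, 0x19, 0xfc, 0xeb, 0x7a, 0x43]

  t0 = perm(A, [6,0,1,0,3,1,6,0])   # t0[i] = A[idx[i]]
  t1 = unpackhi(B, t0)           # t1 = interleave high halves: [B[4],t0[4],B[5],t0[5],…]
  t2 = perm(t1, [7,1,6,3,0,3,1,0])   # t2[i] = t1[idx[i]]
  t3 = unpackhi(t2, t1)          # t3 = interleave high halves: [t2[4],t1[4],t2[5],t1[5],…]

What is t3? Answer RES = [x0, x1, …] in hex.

  t0: 7c 9e 77 9e d7 77 7c 9e
  t1: fc d7 eb 77 7a 7c 43 9e
  t2: 9e d7 43 77 fc 77 d7 fc
  t3: fc 7a 77 7c d7 43 fc 9e

RES = [0xfc, 0x7a, 0x77, 0x7c, 0xd7, 0x43, 0xfc, 0x9e]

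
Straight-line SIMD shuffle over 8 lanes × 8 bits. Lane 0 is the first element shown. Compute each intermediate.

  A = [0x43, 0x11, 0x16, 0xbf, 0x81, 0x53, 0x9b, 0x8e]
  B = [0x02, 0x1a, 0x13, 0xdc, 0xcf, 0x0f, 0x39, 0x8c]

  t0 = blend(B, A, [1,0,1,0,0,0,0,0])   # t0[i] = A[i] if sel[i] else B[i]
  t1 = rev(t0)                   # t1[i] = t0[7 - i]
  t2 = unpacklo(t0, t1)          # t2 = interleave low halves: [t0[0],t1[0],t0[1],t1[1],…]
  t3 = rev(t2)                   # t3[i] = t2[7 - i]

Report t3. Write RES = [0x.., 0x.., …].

  t0: 43 1a 16 dc cf 0f 39 8c
  t1: 8c 39 0f cf dc 16 1a 43
  t2: 43 8c 1a 39 16 0f dc cf
  t3: cf dc 0f 16 39 1a 8c 43

RES = [0xcf, 0xdc, 0x0f, 0x16, 0x39, 0x1a, 0x8c, 0x43]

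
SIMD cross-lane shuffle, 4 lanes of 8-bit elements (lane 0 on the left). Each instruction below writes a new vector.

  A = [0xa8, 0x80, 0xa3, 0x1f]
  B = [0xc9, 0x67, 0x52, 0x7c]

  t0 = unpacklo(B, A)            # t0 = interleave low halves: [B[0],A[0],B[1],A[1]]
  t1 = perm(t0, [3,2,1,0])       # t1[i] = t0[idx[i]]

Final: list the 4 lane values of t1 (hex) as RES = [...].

t0 = [0xc9, 0xa8, 0x67, 0x80]
t1 = [0x80, 0x67, 0xa8, 0xc9]

RES = [0x80, 0x67, 0xa8, 0xc9]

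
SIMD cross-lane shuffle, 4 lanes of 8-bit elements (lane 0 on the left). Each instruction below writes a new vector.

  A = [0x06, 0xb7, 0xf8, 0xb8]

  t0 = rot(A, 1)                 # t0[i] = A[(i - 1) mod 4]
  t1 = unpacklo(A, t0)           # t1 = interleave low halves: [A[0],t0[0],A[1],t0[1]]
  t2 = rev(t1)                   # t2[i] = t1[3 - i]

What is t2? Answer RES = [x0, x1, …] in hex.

RES = [0x06, 0xb7, 0xb8, 0x06]

  t0: b8 06 b7 f8
  t1: 06 b8 b7 06
  t2: 06 b7 b8 06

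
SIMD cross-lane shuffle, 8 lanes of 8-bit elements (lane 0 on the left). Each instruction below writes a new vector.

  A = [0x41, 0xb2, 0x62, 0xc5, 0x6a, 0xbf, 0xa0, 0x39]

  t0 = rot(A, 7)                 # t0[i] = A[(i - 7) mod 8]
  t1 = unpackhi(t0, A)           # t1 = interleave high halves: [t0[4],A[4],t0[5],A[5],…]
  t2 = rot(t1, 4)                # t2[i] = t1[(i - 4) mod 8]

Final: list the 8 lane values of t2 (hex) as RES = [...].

RES = [ 0x39  0xa0  0x41  0x39  0xbf  0x6a  0xa0  0xbf ]

→ t0 |b2|62|c5|6a|bf|a0|39|41|
→ t1 |bf|6a|a0|bf|39|a0|41|39|
→ t2 |39|a0|41|39|bf|6a|a0|bf|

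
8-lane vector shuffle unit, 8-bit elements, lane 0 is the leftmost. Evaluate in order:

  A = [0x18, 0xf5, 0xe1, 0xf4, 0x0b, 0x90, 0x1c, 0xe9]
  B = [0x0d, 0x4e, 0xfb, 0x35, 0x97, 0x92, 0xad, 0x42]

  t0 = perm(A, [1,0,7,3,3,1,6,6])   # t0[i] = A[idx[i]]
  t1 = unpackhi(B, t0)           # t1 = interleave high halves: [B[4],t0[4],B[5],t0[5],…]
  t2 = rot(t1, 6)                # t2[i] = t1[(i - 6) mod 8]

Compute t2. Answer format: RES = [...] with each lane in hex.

→ t0 |f5|18|e9|f4|f4|f5|1c|1c|
→ t1 |97|f4|92|f5|ad|1c|42|1c|
→ t2 |92|f5|ad|1c|42|1c|97|f4|

RES = [0x92, 0xf5, 0xad, 0x1c, 0x42, 0x1c, 0x97, 0xf4]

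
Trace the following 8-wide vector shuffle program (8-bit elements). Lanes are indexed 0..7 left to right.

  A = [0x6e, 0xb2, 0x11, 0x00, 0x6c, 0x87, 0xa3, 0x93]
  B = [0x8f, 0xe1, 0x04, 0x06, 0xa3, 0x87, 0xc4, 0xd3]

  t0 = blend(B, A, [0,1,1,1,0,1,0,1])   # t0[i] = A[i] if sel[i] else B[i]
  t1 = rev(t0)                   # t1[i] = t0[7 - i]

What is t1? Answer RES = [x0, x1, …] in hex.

RES = [0x93, 0xc4, 0x87, 0xa3, 0x00, 0x11, 0xb2, 0x8f]

t0 = [0x8f, 0xb2, 0x11, 0x00, 0xa3, 0x87, 0xc4, 0x93]
t1 = [0x93, 0xc4, 0x87, 0xa3, 0x00, 0x11, 0xb2, 0x8f]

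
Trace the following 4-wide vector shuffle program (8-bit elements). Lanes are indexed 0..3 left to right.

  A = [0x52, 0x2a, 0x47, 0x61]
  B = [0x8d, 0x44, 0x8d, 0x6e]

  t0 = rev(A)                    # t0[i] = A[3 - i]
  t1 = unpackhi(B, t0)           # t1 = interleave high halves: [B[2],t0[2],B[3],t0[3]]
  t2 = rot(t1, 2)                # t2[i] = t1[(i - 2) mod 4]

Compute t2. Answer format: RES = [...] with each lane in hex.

t0 = [0x61, 0x47, 0x2a, 0x52]
t1 = [0x8d, 0x2a, 0x6e, 0x52]
t2 = [0x6e, 0x52, 0x8d, 0x2a]

RES = [0x6e, 0x52, 0x8d, 0x2a]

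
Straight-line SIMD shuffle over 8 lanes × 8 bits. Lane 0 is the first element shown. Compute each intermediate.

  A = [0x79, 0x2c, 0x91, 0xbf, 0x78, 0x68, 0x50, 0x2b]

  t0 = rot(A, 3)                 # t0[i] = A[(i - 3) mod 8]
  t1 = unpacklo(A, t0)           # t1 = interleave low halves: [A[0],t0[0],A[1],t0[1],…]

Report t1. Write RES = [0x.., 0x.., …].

RES = [0x79, 0x68, 0x2c, 0x50, 0x91, 0x2b, 0xbf, 0x79]

  t0: 68 50 2b 79 2c 91 bf 78
  t1: 79 68 2c 50 91 2b bf 79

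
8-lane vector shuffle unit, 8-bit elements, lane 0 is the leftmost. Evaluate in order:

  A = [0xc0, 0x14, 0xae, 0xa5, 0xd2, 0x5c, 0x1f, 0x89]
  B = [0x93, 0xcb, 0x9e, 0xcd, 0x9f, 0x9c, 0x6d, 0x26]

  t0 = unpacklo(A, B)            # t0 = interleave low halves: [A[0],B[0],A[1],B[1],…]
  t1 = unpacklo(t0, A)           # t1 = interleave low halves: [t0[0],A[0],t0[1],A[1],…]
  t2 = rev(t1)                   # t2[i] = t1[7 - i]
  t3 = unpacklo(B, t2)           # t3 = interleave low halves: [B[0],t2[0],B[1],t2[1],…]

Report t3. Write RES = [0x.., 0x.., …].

RES = [ 0x93  0xa5  0xcb  0xcb  0x9e  0xae  0xcd  0x14 ]

t0 = [0xc0, 0x93, 0x14, 0xcb, 0xae, 0x9e, 0xa5, 0xcd]
t1 = [0xc0, 0xc0, 0x93, 0x14, 0x14, 0xae, 0xcb, 0xa5]
t2 = [0xa5, 0xcb, 0xae, 0x14, 0x14, 0x93, 0xc0, 0xc0]
t3 = [0x93, 0xa5, 0xcb, 0xcb, 0x9e, 0xae, 0xcd, 0x14]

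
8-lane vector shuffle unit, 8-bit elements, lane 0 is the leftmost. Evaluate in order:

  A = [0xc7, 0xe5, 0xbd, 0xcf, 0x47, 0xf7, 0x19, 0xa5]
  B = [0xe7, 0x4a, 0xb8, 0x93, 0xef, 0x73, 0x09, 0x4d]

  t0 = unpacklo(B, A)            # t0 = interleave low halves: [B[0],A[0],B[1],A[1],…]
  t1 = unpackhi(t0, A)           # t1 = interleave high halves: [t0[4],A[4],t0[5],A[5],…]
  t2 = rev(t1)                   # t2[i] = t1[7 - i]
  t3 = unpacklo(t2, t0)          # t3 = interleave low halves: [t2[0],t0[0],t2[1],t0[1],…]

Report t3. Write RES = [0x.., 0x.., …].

→ t0 |e7|c7|4a|e5|b8|bd|93|cf|
→ t1 |b8|47|bd|f7|93|19|cf|a5|
→ t2 |a5|cf|19|93|f7|bd|47|b8|
→ t3 |a5|e7|cf|c7|19|4a|93|e5|

RES = [ 0xa5  0xe7  0xcf  0xc7  0x19  0x4a  0x93  0xe5 ]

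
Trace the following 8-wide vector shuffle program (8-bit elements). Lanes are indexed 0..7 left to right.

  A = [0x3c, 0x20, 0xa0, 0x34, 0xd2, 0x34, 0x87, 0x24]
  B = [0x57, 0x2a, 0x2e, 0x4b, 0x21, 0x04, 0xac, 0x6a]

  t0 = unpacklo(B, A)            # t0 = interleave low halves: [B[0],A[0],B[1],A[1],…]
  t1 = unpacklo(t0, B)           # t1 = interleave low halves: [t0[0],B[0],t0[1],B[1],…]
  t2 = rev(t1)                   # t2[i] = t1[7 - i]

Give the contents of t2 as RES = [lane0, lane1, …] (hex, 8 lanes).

  t0: 57 3c 2a 20 2e a0 4b 34
  t1: 57 57 3c 2a 2a 2e 20 4b
  t2: 4b 20 2e 2a 2a 3c 57 57

RES = [0x4b, 0x20, 0x2e, 0x2a, 0x2a, 0x3c, 0x57, 0x57]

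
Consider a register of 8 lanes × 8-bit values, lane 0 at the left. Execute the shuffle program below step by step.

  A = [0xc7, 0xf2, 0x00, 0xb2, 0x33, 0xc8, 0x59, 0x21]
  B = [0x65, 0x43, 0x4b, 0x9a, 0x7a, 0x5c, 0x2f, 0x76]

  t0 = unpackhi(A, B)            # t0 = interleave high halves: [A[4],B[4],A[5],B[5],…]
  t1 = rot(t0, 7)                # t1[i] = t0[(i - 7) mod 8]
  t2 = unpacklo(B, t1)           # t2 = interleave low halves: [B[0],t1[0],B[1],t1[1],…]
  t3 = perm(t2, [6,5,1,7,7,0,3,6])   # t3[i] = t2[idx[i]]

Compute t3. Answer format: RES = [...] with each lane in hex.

RES = [0x9a, 0x5c, 0x7a, 0x59, 0x59, 0x65, 0xc8, 0x9a]

→ t0 |33|7a|c8|5c|59|2f|21|76|
→ t1 |7a|c8|5c|59|2f|21|76|33|
→ t2 |65|7a|43|c8|4b|5c|9a|59|
→ t3 |9a|5c|7a|59|59|65|c8|9a|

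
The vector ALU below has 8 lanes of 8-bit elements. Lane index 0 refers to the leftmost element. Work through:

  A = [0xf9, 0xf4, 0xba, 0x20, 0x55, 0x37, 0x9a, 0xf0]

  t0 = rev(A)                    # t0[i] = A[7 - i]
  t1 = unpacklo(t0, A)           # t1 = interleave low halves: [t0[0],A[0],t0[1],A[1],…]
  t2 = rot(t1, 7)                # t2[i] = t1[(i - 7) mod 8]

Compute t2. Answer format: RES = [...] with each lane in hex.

t0 = [0xf0, 0x9a, 0x37, 0x55, 0x20, 0xba, 0xf4, 0xf9]
t1 = [0xf0, 0xf9, 0x9a, 0xf4, 0x37, 0xba, 0x55, 0x20]
t2 = [0xf9, 0x9a, 0xf4, 0x37, 0xba, 0x55, 0x20, 0xf0]

RES = [ 0xf9  0x9a  0xf4  0x37  0xba  0x55  0x20  0xf0 ]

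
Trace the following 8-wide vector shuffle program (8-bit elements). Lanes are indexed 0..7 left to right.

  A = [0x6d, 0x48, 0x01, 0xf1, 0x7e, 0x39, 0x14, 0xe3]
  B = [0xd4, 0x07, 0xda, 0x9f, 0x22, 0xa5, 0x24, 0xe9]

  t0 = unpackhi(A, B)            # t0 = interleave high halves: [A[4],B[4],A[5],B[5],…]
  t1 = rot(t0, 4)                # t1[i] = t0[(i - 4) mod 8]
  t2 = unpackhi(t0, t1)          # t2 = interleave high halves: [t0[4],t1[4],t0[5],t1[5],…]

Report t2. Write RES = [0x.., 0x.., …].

RES = [ 0x14  0x7e  0x24  0x22  0xe3  0x39  0xe9  0xa5 ]

t0 = [0x7e, 0x22, 0x39, 0xa5, 0x14, 0x24, 0xe3, 0xe9]
t1 = [0x14, 0x24, 0xe3, 0xe9, 0x7e, 0x22, 0x39, 0xa5]
t2 = [0x14, 0x7e, 0x24, 0x22, 0xe3, 0x39, 0xe9, 0xa5]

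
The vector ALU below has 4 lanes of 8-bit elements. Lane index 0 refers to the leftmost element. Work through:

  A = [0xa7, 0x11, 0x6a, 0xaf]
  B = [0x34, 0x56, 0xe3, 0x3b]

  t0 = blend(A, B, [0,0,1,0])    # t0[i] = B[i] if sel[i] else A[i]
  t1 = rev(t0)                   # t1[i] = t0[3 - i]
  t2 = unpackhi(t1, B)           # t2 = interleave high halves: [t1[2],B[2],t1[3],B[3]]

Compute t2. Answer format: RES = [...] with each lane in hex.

RES = [0x11, 0xe3, 0xa7, 0x3b]

→ t0 |a7|11|e3|af|
→ t1 |af|e3|11|a7|
→ t2 |11|e3|a7|3b|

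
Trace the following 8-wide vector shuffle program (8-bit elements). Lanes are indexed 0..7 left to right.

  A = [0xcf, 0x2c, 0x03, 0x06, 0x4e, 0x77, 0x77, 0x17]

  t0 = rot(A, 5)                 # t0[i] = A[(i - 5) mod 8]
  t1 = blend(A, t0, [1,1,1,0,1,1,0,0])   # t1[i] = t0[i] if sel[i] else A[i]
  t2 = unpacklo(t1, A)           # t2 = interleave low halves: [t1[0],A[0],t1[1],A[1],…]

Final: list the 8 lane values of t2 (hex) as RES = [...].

  t0: 06 4e 77 77 17 cf 2c 03
  t1: 06 4e 77 06 17 cf 77 17
  t2: 06 cf 4e 2c 77 03 06 06

RES = [0x06, 0xcf, 0x4e, 0x2c, 0x77, 0x03, 0x06, 0x06]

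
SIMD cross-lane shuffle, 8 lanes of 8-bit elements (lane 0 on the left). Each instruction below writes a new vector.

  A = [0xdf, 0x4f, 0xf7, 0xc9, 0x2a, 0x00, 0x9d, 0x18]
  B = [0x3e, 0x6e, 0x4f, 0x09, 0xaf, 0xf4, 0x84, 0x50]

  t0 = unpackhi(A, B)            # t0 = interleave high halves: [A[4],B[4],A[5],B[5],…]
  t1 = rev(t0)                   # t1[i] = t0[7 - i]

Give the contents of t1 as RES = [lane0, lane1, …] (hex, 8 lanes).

t0 = [0x2a, 0xaf, 0x00, 0xf4, 0x9d, 0x84, 0x18, 0x50]
t1 = [0x50, 0x18, 0x84, 0x9d, 0xf4, 0x00, 0xaf, 0x2a]

RES = [ 0x50  0x18  0x84  0x9d  0xf4  0x00  0xaf  0x2a ]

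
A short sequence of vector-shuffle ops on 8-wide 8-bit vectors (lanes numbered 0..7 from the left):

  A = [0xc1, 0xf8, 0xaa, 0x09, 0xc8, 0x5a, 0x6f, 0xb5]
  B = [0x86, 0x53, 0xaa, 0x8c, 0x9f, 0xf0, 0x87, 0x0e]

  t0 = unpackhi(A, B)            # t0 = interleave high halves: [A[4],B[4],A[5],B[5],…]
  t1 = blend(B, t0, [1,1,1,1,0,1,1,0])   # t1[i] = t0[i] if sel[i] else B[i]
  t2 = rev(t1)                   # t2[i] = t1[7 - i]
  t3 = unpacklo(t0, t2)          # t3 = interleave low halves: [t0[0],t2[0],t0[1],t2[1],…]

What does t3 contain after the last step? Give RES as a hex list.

t0 = [0xc8, 0x9f, 0x5a, 0xf0, 0x6f, 0x87, 0xb5, 0x0e]
t1 = [0xc8, 0x9f, 0x5a, 0xf0, 0x9f, 0x87, 0xb5, 0x0e]
t2 = [0x0e, 0xb5, 0x87, 0x9f, 0xf0, 0x5a, 0x9f, 0xc8]
t3 = [0xc8, 0x0e, 0x9f, 0xb5, 0x5a, 0x87, 0xf0, 0x9f]

RES = [ 0xc8  0x0e  0x9f  0xb5  0x5a  0x87  0xf0  0x9f ]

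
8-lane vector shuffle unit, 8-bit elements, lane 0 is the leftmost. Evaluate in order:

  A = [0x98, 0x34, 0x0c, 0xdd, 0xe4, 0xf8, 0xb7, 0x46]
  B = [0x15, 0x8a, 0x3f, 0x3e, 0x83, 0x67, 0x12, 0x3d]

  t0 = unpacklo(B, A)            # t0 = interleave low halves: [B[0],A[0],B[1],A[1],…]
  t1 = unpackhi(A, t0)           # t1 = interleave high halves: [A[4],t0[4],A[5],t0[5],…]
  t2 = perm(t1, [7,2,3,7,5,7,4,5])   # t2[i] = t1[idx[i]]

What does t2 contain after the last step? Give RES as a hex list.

RES = [0xdd, 0xf8, 0x0c, 0xdd, 0x3e, 0xdd, 0xb7, 0x3e]

t0 = [0x15, 0x98, 0x8a, 0x34, 0x3f, 0x0c, 0x3e, 0xdd]
t1 = [0xe4, 0x3f, 0xf8, 0x0c, 0xb7, 0x3e, 0x46, 0xdd]
t2 = [0xdd, 0xf8, 0x0c, 0xdd, 0x3e, 0xdd, 0xb7, 0x3e]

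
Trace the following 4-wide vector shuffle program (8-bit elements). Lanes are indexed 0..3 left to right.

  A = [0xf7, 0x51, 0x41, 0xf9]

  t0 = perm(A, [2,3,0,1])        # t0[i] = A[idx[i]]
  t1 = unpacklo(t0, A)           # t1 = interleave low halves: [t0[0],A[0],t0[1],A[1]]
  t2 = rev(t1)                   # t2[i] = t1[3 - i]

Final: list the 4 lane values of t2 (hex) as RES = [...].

→ t0 |41|f9|f7|51|
→ t1 |41|f7|f9|51|
→ t2 |51|f9|f7|41|

RES = [0x51, 0xf9, 0xf7, 0x41]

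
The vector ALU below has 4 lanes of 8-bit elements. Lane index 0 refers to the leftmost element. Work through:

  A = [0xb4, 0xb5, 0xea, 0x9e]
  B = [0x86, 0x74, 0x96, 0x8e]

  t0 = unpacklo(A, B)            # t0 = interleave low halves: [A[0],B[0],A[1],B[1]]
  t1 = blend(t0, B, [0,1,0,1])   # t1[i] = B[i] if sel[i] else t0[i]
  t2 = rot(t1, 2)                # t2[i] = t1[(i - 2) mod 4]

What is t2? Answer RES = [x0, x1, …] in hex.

RES = [ 0xb5  0x8e  0xb4  0x74 ]

→ t0 |b4|86|b5|74|
→ t1 |b4|74|b5|8e|
→ t2 |b5|8e|b4|74|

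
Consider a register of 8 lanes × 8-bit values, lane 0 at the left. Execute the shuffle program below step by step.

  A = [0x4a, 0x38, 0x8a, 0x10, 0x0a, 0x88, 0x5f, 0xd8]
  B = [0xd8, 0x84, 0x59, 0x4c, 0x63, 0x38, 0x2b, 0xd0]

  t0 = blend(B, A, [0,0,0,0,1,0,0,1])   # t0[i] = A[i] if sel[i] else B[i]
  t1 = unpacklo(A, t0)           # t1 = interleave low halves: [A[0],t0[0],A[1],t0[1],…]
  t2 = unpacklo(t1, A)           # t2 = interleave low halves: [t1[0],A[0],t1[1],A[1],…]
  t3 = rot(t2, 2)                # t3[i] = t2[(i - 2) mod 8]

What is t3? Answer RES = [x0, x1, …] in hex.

RES = [0x84, 0x10, 0x4a, 0x4a, 0xd8, 0x38, 0x38, 0x8a]

  t0: d8 84 59 4c 0a 38 2b d8
  t1: 4a d8 38 84 8a 59 10 4c
  t2: 4a 4a d8 38 38 8a 84 10
  t3: 84 10 4a 4a d8 38 38 8a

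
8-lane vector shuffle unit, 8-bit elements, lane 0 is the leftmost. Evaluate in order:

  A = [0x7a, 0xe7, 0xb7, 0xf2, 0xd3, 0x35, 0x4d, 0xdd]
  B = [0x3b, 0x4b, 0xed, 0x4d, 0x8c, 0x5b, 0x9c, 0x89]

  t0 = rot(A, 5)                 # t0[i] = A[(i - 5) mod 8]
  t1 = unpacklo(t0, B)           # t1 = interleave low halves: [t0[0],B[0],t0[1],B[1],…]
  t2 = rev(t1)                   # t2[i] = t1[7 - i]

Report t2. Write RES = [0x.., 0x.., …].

RES = [0x4d, 0x4d, 0xed, 0x35, 0x4b, 0xd3, 0x3b, 0xf2]

  t0: f2 d3 35 4d dd 7a e7 b7
  t1: f2 3b d3 4b 35 ed 4d 4d
  t2: 4d 4d ed 35 4b d3 3b f2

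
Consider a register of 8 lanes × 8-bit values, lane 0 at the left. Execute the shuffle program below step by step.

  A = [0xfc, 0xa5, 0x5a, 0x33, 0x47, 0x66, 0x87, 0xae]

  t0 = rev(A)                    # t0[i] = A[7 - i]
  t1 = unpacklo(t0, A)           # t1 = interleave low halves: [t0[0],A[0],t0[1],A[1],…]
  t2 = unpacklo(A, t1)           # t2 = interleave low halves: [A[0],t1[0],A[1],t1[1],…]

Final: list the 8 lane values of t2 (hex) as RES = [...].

RES = [0xfc, 0xae, 0xa5, 0xfc, 0x5a, 0x87, 0x33, 0xa5]

→ t0 |ae|87|66|47|33|5a|a5|fc|
→ t1 |ae|fc|87|a5|66|5a|47|33|
→ t2 |fc|ae|a5|fc|5a|87|33|a5|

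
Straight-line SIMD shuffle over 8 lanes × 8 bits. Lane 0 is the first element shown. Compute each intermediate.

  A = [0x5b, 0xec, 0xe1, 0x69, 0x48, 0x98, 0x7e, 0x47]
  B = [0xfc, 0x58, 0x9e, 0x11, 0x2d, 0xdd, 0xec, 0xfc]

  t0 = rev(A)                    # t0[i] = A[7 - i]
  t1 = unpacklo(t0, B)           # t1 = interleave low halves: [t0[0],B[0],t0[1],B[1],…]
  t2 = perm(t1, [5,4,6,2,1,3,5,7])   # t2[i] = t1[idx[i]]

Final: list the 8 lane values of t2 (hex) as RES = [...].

→ t0 |47|7e|98|48|69|e1|ec|5b|
→ t1 |47|fc|7e|58|98|9e|48|11|
→ t2 |9e|98|48|7e|fc|58|9e|11|

RES = [ 0x9e  0x98  0x48  0x7e  0xfc  0x58  0x9e  0x11 ]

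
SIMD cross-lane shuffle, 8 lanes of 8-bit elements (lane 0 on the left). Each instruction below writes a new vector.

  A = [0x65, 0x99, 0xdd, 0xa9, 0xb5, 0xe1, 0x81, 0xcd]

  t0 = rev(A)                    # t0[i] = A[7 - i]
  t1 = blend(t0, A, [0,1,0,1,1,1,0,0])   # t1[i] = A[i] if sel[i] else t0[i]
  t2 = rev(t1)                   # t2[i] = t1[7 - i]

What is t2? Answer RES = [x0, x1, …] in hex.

RES = [ 0x65  0x99  0xe1  0xb5  0xa9  0xe1  0x99  0xcd ]

t0 = [0xcd, 0x81, 0xe1, 0xb5, 0xa9, 0xdd, 0x99, 0x65]
t1 = [0xcd, 0x99, 0xe1, 0xa9, 0xb5, 0xe1, 0x99, 0x65]
t2 = [0x65, 0x99, 0xe1, 0xb5, 0xa9, 0xe1, 0x99, 0xcd]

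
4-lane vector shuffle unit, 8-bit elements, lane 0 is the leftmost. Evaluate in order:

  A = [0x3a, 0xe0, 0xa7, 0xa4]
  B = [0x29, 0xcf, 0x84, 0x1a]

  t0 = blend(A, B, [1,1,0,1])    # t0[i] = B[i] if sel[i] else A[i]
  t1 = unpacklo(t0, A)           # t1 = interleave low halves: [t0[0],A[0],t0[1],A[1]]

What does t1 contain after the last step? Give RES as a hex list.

RES = [0x29, 0x3a, 0xcf, 0xe0]

t0 = [0x29, 0xcf, 0xa7, 0x1a]
t1 = [0x29, 0x3a, 0xcf, 0xe0]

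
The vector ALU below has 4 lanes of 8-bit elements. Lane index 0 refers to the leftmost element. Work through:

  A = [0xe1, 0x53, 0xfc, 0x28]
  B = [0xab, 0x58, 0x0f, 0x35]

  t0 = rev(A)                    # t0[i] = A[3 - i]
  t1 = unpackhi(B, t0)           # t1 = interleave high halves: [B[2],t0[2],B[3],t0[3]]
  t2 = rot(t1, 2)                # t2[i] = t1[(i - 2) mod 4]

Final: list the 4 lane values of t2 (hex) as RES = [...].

t0 = [0x28, 0xfc, 0x53, 0xe1]
t1 = [0x0f, 0x53, 0x35, 0xe1]
t2 = [0x35, 0xe1, 0x0f, 0x53]

RES = [0x35, 0xe1, 0x0f, 0x53]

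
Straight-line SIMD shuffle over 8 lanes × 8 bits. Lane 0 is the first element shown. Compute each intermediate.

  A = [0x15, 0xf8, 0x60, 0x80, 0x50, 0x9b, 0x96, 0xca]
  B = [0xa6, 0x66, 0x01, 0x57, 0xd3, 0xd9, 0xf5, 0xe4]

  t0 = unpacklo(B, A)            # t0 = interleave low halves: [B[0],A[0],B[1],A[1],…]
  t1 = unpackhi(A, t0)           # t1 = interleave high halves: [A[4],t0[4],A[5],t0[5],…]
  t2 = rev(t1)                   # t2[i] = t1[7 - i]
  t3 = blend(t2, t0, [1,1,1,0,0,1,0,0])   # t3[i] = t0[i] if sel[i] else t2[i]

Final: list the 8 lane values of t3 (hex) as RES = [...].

RES = [ 0xa6  0x15  0x66  0x96  0x60  0x60  0x01  0x50 ]

  t0: a6 15 66 f8 01 60 57 80
  t1: 50 01 9b 60 96 57 ca 80
  t2: 80 ca 57 96 60 9b 01 50
  t3: a6 15 66 96 60 60 01 50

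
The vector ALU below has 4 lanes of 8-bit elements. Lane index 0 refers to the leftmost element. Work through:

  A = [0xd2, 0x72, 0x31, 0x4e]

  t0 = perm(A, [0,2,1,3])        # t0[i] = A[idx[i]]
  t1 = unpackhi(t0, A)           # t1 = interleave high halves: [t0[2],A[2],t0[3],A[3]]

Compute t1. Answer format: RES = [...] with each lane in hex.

RES = [ 0x72  0x31  0x4e  0x4e ]

  t0: d2 31 72 4e
  t1: 72 31 4e 4e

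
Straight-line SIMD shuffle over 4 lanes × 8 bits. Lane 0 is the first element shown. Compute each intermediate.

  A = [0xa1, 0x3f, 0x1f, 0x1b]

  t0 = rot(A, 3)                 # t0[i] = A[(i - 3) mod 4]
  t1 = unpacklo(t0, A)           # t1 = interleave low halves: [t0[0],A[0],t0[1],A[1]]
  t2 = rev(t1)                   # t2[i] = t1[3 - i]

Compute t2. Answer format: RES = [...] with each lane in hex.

→ t0 |3f|1f|1b|a1|
→ t1 |3f|a1|1f|3f|
→ t2 |3f|1f|a1|3f|

RES = [0x3f, 0x1f, 0xa1, 0x3f]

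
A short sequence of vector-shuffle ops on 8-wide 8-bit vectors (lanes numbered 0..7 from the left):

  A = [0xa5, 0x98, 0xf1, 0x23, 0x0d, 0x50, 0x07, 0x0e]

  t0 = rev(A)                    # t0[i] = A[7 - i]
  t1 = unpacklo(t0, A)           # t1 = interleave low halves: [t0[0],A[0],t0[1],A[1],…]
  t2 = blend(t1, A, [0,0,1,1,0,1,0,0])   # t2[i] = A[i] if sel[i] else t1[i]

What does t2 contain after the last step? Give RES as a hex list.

RES = [ 0x0e  0xa5  0xf1  0x23  0x50  0x50  0x0d  0x23 ]

→ t0 |0e|07|50|0d|23|f1|98|a5|
→ t1 |0e|a5|07|98|50|f1|0d|23|
→ t2 |0e|a5|f1|23|50|50|0d|23|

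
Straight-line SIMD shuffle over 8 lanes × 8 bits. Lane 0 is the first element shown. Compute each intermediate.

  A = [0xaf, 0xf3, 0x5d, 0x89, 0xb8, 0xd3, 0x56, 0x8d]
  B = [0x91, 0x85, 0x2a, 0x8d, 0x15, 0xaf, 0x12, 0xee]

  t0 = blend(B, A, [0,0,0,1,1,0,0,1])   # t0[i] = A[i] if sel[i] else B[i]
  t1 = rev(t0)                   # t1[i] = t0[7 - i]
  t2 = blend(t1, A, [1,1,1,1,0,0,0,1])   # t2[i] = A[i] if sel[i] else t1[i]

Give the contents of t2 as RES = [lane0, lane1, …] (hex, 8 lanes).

  t0: 91 85 2a 89 b8 af 12 8d
  t1: 8d 12 af b8 89 2a 85 91
  t2: af f3 5d 89 89 2a 85 8d

RES = [ 0xaf  0xf3  0x5d  0x89  0x89  0x2a  0x85  0x8d ]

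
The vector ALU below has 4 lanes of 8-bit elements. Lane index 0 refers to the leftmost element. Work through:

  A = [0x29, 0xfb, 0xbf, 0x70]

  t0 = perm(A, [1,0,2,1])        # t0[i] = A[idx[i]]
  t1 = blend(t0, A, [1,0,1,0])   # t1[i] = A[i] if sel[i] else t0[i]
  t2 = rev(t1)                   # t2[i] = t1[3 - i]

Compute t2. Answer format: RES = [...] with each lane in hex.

t0 = [0xfb, 0x29, 0xbf, 0xfb]
t1 = [0x29, 0x29, 0xbf, 0xfb]
t2 = [0xfb, 0xbf, 0x29, 0x29]

RES = [0xfb, 0xbf, 0x29, 0x29]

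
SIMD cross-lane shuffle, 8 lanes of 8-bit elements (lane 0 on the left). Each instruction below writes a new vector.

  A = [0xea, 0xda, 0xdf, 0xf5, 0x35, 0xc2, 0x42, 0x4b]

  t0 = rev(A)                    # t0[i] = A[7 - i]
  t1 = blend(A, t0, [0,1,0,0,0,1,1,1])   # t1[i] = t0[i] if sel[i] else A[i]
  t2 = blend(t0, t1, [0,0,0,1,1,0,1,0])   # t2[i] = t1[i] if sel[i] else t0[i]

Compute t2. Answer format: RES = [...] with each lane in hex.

→ t0 |4b|42|c2|35|f5|df|da|ea|
→ t1 |ea|42|df|f5|35|df|da|ea|
→ t2 |4b|42|c2|f5|35|df|da|ea|

RES = [0x4b, 0x42, 0xc2, 0xf5, 0x35, 0xdf, 0xda, 0xea]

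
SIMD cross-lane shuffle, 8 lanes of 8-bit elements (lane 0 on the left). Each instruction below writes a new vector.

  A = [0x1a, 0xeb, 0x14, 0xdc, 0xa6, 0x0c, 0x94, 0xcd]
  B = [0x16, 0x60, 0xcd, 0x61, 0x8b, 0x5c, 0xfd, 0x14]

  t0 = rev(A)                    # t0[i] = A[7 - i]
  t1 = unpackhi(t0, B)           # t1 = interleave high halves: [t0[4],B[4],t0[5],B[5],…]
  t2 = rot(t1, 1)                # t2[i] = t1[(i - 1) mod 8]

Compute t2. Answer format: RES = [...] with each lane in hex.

RES = [0x14, 0xdc, 0x8b, 0x14, 0x5c, 0xeb, 0xfd, 0x1a]

  t0: cd 94 0c a6 dc 14 eb 1a
  t1: dc 8b 14 5c eb fd 1a 14
  t2: 14 dc 8b 14 5c eb fd 1a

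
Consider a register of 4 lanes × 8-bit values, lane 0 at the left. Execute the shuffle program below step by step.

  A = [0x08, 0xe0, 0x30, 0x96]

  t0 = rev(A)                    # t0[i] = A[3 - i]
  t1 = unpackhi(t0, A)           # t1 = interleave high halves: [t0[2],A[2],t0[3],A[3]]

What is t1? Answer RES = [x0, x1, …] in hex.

t0 = [0x96, 0x30, 0xe0, 0x08]
t1 = [0xe0, 0x30, 0x08, 0x96]

RES = [ 0xe0  0x30  0x08  0x96 ]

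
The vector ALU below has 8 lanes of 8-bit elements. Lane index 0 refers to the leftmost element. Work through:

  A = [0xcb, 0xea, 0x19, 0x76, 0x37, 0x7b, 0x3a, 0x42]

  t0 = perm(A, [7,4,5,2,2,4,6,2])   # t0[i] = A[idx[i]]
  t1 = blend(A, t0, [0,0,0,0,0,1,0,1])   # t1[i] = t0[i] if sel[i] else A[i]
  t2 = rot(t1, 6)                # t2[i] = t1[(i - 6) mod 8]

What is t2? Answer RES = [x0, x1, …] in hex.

→ t0 |42|37|7b|19|19|37|3a|19|
→ t1 |cb|ea|19|76|37|37|3a|19|
→ t2 |19|76|37|37|3a|19|cb|ea|

RES = [0x19, 0x76, 0x37, 0x37, 0x3a, 0x19, 0xcb, 0xea]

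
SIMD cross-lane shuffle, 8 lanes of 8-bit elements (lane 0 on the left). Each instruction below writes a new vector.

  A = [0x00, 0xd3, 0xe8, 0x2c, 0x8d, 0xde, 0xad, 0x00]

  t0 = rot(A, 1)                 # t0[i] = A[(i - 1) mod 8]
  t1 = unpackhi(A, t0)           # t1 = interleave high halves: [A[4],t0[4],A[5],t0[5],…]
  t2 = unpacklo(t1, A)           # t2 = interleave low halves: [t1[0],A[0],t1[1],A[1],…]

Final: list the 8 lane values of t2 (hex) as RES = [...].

  t0: 00 00 d3 e8 2c 8d de ad
  t1: 8d 2c de 8d ad de 00 ad
  t2: 8d 00 2c d3 de e8 8d 2c

RES = [ 0x8d  0x00  0x2c  0xd3  0xde  0xe8  0x8d  0x2c ]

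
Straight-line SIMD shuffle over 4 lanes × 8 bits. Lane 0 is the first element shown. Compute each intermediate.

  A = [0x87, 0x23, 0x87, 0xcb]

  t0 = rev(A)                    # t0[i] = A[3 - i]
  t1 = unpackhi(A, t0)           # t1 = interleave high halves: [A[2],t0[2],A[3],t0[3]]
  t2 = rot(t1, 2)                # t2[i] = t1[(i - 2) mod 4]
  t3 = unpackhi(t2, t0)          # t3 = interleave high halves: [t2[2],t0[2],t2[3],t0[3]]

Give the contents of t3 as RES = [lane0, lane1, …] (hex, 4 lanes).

t0 = [0xcb, 0x87, 0x23, 0x87]
t1 = [0x87, 0x23, 0xcb, 0x87]
t2 = [0xcb, 0x87, 0x87, 0x23]
t3 = [0x87, 0x23, 0x23, 0x87]

RES = [ 0x87  0x23  0x23  0x87 ]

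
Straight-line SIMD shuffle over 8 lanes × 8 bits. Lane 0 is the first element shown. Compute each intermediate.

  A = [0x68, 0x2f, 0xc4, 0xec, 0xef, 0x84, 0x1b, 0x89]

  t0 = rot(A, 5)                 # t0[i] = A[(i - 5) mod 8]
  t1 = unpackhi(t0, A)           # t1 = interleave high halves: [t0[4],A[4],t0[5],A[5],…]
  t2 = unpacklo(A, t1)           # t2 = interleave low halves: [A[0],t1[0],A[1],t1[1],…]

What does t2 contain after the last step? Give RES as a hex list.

RES = [0x68, 0x89, 0x2f, 0xef, 0xc4, 0x68, 0xec, 0x84]

t0 = [0xec, 0xef, 0x84, 0x1b, 0x89, 0x68, 0x2f, 0xc4]
t1 = [0x89, 0xef, 0x68, 0x84, 0x2f, 0x1b, 0xc4, 0x89]
t2 = [0x68, 0x89, 0x2f, 0xef, 0xc4, 0x68, 0xec, 0x84]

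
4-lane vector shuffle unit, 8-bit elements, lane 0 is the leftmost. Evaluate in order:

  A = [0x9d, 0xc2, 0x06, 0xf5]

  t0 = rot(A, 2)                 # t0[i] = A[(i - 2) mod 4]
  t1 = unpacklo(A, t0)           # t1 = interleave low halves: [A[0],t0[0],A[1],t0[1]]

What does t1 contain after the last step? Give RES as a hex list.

RES = [ 0x9d  0x06  0xc2  0xf5 ]

  t0: 06 f5 9d c2
  t1: 9d 06 c2 f5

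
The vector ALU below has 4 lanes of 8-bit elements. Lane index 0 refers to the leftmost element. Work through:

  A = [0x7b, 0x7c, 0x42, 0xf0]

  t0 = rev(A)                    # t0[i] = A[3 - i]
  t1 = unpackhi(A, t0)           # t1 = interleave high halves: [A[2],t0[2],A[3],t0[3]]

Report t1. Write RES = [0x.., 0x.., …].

RES = [0x42, 0x7c, 0xf0, 0x7b]

→ t0 |f0|42|7c|7b|
→ t1 |42|7c|f0|7b|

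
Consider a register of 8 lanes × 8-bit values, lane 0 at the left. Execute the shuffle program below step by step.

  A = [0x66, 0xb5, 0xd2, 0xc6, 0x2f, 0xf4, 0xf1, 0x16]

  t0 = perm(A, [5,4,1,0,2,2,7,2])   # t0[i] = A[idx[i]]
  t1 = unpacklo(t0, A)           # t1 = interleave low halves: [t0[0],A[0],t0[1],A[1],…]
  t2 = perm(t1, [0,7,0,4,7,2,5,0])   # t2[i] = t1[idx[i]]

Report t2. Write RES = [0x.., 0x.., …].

t0 = [0xf4, 0x2f, 0xb5, 0x66, 0xd2, 0xd2, 0x16, 0xd2]
t1 = [0xf4, 0x66, 0x2f, 0xb5, 0xb5, 0xd2, 0x66, 0xc6]
t2 = [0xf4, 0xc6, 0xf4, 0xb5, 0xc6, 0x2f, 0xd2, 0xf4]

RES = [ 0xf4  0xc6  0xf4  0xb5  0xc6  0x2f  0xd2  0xf4 ]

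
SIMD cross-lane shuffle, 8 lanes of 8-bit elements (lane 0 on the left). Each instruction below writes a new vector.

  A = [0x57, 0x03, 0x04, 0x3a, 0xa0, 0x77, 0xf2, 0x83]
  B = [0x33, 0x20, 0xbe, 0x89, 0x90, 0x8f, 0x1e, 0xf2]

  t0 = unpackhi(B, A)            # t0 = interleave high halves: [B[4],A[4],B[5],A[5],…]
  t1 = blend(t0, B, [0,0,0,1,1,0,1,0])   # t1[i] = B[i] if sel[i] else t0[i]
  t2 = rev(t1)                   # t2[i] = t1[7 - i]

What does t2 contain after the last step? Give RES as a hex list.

RES = [0x83, 0x1e, 0xf2, 0x90, 0x89, 0x8f, 0xa0, 0x90]

  t0: 90 a0 8f 77 1e f2 f2 83
  t1: 90 a0 8f 89 90 f2 1e 83
  t2: 83 1e f2 90 89 8f a0 90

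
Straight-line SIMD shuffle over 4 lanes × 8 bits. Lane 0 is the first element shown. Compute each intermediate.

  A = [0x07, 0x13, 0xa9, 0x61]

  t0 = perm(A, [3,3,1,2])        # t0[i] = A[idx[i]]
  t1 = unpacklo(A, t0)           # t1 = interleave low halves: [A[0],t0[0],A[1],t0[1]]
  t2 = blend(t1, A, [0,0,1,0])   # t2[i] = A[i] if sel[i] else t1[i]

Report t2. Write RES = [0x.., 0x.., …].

→ t0 |61|61|13|a9|
→ t1 |07|61|13|61|
→ t2 |07|61|a9|61|

RES = [ 0x07  0x61  0xa9  0x61 ]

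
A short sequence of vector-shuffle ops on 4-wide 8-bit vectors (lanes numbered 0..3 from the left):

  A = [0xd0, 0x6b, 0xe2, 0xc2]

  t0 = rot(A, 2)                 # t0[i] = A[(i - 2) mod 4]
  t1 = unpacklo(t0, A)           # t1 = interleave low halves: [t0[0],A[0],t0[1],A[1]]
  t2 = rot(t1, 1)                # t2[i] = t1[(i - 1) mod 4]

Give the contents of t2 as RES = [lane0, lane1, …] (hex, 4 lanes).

RES = [0x6b, 0xe2, 0xd0, 0xc2]

→ t0 |e2|c2|d0|6b|
→ t1 |e2|d0|c2|6b|
→ t2 |6b|e2|d0|c2|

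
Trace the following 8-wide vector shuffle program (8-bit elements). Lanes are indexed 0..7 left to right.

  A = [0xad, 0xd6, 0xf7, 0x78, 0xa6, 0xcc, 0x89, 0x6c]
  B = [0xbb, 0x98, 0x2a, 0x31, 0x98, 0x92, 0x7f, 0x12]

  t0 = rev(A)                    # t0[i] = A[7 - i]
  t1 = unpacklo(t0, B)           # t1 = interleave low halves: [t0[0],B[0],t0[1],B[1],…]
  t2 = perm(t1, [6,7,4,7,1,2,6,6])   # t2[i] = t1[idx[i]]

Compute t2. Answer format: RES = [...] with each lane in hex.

RES = [0xa6, 0x31, 0xcc, 0x31, 0xbb, 0x89, 0xa6, 0xa6]

→ t0 |6c|89|cc|a6|78|f7|d6|ad|
→ t1 |6c|bb|89|98|cc|2a|a6|31|
→ t2 |a6|31|cc|31|bb|89|a6|a6|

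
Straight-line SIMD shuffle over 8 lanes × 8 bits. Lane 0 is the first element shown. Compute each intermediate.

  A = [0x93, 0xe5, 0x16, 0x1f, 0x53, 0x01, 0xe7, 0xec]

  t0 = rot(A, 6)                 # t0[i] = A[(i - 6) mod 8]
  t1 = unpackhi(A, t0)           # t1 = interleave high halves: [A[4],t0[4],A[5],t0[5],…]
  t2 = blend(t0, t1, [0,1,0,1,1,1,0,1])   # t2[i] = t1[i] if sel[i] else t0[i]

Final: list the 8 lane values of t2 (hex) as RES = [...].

RES = [0x16, 0xe7, 0x53, 0xec, 0xe7, 0x93, 0x93, 0xe5]

  t0: 16 1f 53 01 e7 ec 93 e5
  t1: 53 e7 01 ec e7 93 ec e5
  t2: 16 e7 53 ec e7 93 93 e5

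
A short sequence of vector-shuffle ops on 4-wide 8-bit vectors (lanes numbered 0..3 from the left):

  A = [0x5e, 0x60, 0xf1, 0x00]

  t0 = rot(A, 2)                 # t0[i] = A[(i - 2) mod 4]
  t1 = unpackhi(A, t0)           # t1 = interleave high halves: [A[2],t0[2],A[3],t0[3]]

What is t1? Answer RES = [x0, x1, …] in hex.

RES = [0xf1, 0x5e, 0x00, 0x60]

t0 = [0xf1, 0x00, 0x5e, 0x60]
t1 = [0xf1, 0x5e, 0x00, 0x60]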